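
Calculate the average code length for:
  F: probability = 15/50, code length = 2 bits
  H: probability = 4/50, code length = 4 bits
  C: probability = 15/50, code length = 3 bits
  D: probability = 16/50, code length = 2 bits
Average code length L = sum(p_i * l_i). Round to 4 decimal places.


Weighted contributions p_i * l_i:
  F: (15/50) * 2 = 30/50
  H: (4/50) * 4 = 16/50
  C: (15/50) * 3 = 45/50
  D: (16/50) * 2 = 32/50
Sum = (30 + 16 + 45 + 32)/50 = 123/50

L = 123/50 = 2.4600 bits/symbol


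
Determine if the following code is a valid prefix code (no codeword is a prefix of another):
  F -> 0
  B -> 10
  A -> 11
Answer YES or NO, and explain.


Checking each pair (does one codeword prefix another?):
  F='0' vs B='10': no prefix
  F='0' vs A='11': no prefix
  B='10' vs F='0': no prefix
  B='10' vs A='11': no prefix
  A='11' vs F='0': no prefix
  A='11' vs B='10': no prefix
No violation found over all pairs.

YES -- this is a valid prefix code. No codeword is a prefix of any other codeword.


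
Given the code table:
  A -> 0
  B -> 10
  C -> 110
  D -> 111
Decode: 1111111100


Decoding:
111 -> D
111 -> D
110 -> C
0 -> A


Result: DDCA


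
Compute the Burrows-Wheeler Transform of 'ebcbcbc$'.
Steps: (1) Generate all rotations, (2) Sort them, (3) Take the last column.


Rotations (sorted):
  0: $ebcbcbc -> last char: c
  1: bc$ebcbc -> last char: c
  2: bcbc$ebc -> last char: c
  3: bcbcbc$e -> last char: e
  4: c$ebcbcb -> last char: b
  5: cbc$ebcb -> last char: b
  6: cbcbc$eb -> last char: b
  7: ebcbcbc$ -> last char: $


BWT = cccebbb$


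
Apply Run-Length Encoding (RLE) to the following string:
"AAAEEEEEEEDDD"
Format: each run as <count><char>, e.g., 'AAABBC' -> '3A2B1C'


Scanning runs left to right:
  i=0: run of 'A' x 3 -> '3A'
  i=3: run of 'E' x 7 -> '7E'
  i=10: run of 'D' x 3 -> '3D'

RLE = 3A7E3D


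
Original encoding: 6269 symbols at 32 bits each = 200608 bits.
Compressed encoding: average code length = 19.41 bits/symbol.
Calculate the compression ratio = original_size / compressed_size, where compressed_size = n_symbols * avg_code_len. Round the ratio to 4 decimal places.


original_size = n_symbols * orig_bits = 6269 * 32 = 200608 bits
compressed_size = n_symbols * avg_code_len = 6269 * 19.41 = 121681.29 bits
ratio = original_size / compressed_size = 200608 / 121681.29 = 1.6486

Compression ratio = 1.6486


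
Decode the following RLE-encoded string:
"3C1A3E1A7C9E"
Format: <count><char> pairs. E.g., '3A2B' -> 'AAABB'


Expanding each <count><char> pair:
  3C -> 'CCC'
  1A -> 'A'
  3E -> 'EEE'
  1A -> 'A'
  7C -> 'CCCCCCC'
  9E -> 'EEEEEEEEE'

Decoded = CCCAEEEACCCCCCCEEEEEEEEE


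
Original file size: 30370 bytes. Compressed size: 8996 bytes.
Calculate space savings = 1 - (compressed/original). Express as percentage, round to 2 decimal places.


ratio = compressed/original = 8996/30370 = 0.296213
savings = 1 - ratio = 1 - 0.296213 = 0.703787
as a percentage: 0.703787 * 100 = 70.38%

Space savings = 1 - 8996/30370 = 70.38%


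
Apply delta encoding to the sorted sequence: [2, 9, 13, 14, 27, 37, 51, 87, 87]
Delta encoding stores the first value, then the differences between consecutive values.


First value: 2
Deltas:
  9 - 2 = 7
  13 - 9 = 4
  14 - 13 = 1
  27 - 14 = 13
  37 - 27 = 10
  51 - 37 = 14
  87 - 51 = 36
  87 - 87 = 0


Delta encoded: [2, 7, 4, 1, 13, 10, 14, 36, 0]


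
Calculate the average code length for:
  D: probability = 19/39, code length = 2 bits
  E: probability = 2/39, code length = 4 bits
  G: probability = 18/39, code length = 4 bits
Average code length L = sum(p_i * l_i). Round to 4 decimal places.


Weighted contributions p_i * l_i:
  D: (19/39) * 2 = 38/39
  E: (2/39) * 4 = 8/39
  G: (18/39) * 4 = 72/39
Sum = (38 + 8 + 72)/39 = 118/39

L = 118/39 = 3.0256 bits/symbol


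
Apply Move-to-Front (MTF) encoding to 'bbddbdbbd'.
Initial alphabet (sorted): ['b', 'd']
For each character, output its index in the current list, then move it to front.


MTF encoding:
'b': index 0 in ['b', 'd'] -> ['b', 'd']
'b': index 0 in ['b', 'd'] -> ['b', 'd']
'd': index 1 in ['b', 'd'] -> ['d', 'b']
'd': index 0 in ['d', 'b'] -> ['d', 'b']
'b': index 1 in ['d', 'b'] -> ['b', 'd']
'd': index 1 in ['b', 'd'] -> ['d', 'b']
'b': index 1 in ['d', 'b'] -> ['b', 'd']
'b': index 0 in ['b', 'd'] -> ['b', 'd']
'd': index 1 in ['b', 'd'] -> ['d', 'b']


Output: [0, 0, 1, 0, 1, 1, 1, 0, 1]


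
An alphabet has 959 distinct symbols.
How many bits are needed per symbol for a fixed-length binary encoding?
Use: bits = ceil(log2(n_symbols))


log2(959) = 9.9054
Bracket: 2^9 = 512 < 959 <= 2^10 = 1024
So ceil(log2(959)) = 10

bits = ceil(log2(959)) = ceil(9.9054) = 10 bits


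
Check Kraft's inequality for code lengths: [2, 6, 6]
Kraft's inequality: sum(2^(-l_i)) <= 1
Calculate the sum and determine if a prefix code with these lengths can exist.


Sum = 2^(-2) + 2^(-6) + 2^(-6)
    = 0.25 + 0.015625 + 0.015625
    = 18/64 = 0.28125
Since 0.28125 <= 1, Kraft's inequality IS satisfied.
A prefix code with these lengths CAN exist.

Kraft sum = 0.28125. Satisfied.


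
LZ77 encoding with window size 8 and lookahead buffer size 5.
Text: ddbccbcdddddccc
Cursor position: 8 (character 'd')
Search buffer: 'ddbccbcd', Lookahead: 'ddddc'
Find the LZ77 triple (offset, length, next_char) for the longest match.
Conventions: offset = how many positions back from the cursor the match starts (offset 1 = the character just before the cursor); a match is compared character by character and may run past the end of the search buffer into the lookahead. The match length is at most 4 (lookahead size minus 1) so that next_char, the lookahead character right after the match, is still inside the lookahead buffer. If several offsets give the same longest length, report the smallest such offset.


Try each offset into the search buffer:
  offset=1 (pos 7, char 'd'): match length 4
  offset=2 (pos 6, char 'c'): match length 0
  offset=3 (pos 5, char 'b'): match length 0
  offset=4 (pos 4, char 'c'): match length 0
  offset=5 (pos 3, char 'c'): match length 0
  offset=6 (pos 2, char 'b'): match length 0
  offset=7 (pos 1, char 'd'): match length 1
  offset=8 (pos 0, char 'd'): match length 2
Longest match has length 4 at offset 1.
next_char = character at position 8 + 4 = 12 -> 'c'

Best match: offset=1, length=4 (matching 'dddd' starting at position 7)
LZ77 triple: (1, 4, 'c')


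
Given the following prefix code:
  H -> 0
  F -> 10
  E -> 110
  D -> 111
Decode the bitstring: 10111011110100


Decoding step by step:
Bits 10 -> F
Bits 111 -> D
Bits 0 -> H
Bits 111 -> D
Bits 10 -> F
Bits 10 -> F
Bits 0 -> H


Decoded message: FDHDFFH


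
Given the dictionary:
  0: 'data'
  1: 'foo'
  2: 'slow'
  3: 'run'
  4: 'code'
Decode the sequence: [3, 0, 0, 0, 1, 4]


Look up each index in the dictionary:
  3 -> 'run'
  0 -> 'data'
  0 -> 'data'
  0 -> 'data'
  1 -> 'foo'
  4 -> 'code'

Decoded: "run data data data foo code"


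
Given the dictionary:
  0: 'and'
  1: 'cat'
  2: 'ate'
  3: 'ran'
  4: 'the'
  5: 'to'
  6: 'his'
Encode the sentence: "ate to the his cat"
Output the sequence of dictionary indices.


Look up each word in the dictionary:
  'ate' -> 2
  'to' -> 5
  'the' -> 4
  'his' -> 6
  'cat' -> 1

Encoded: [2, 5, 4, 6, 1]


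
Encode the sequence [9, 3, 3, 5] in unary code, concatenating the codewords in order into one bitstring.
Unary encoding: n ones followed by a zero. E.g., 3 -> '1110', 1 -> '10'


Encode each number as n ones followed by a terminating 0:
  9 -> 1111111110 (10 bits)
  3 -> 1110 (4 bits)
  3 -> 1110 (4 bits)
  5 -> 111110 (6 bits)
Total length = 10 + 4 + 4 + 6 = 24 bits.

Unary([9, 3, 3, 5]) = 111111111011101110111110 (24 bits)


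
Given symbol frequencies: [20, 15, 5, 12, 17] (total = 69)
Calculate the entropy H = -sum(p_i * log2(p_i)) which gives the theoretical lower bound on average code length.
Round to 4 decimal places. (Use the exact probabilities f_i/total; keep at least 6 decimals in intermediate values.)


Per-symbol terms -p_i * log2(p_i) with p_i = f_i/69:
  p = 20/69 = 0.289855: log2(p) = -1.786596, -p*log2(p) = 0.517854
  p = 15/69 = 0.217391: log2(p) = -2.201634, -p*log2(p) = 0.478616
  p = 5/69 = 0.072464: log2(p) = -3.786596, -p*log2(p) = 0.274391
  p = 12/69 = 0.173913: log2(p) = -2.523562, -p*log2(p) = 0.438880
  p = 17/69 = 0.246377: log2(p) = -2.021062, -p*log2(p) = 0.497943
H = 0.517854 + 0.478616 + 0.274391 + 0.438880 + 0.497943 = 2.207684

H = 2.2077 bits/symbol


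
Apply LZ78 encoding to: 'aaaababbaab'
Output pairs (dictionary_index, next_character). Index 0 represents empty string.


LZ78 encoding steps:
Dictionary: {0: ''}
Step 1: w='' (idx 0), next='a' -> output (0, 'a'), add 'a' as idx 1
Step 2: w='a' (idx 1), next='a' -> output (1, 'a'), add 'aa' as idx 2
Step 3: w='a' (idx 1), next='b' -> output (1, 'b'), add 'ab' as idx 3
Step 4: w='ab' (idx 3), next='b' -> output (3, 'b'), add 'abb' as idx 4
Step 5: w='aa' (idx 2), next='b' -> output (2, 'b'), add 'aab' as idx 5


Encoded: [(0, 'a'), (1, 'a'), (1, 'b'), (3, 'b'), (2, 'b')]


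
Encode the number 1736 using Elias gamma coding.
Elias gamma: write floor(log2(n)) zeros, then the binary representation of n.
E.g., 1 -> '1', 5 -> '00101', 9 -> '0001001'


num_bits = floor(log2(1736)) + 1 = 11
leading_zeros = num_bits - 1 = 10
binary(1736) = 11011001000

Elias gamma(1736) = '0000000000' + '11011001000' = 000000000011011001000 (21 bits)


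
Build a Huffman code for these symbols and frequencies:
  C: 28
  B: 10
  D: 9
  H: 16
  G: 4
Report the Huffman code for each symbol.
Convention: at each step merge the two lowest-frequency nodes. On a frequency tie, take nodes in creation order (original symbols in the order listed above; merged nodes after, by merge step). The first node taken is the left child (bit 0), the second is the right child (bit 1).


Huffman tree construction:
Step 1: Merge G(4) + D(9) = 13
Step 2: Merge B(10) + (G+D)(13) = 23
Step 3: Merge H(16) + (B+(G+D))(23) = 39
Step 4: Merge C(28) + (H+(B+(G+D)))(39) = 67
Read each symbol's code off the tree from the root (left child = 0, right child = 1).

Codes:
  C: 0 (length 1)
  B: 110 (length 3)
  D: 1111 (length 4)
  H: 10 (length 2)
  G: 1110 (length 4)
Average code length: 142/67 = 2.1194 bits/symbol


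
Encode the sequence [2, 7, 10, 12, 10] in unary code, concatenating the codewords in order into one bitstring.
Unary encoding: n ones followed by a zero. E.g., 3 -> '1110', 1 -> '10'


Encode each number as n ones followed by a terminating 0:
  2 -> 110 (3 bits)
  7 -> 11111110 (8 bits)
  10 -> 11111111110 (11 bits)
  12 -> 1111111111110 (13 bits)
  10 -> 11111111110 (11 bits)
Total length = 3 + 8 + 11 + 13 + 11 = 46 bits.

Unary([2, 7, 10, 12, 10]) = 1101111111011111111110111111111111011111111110 (46 bits)


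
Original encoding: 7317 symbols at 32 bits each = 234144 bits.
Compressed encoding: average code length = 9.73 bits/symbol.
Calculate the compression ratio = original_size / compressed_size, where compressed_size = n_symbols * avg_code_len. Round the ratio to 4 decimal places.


original_size = n_symbols * orig_bits = 7317 * 32 = 234144 bits
compressed_size = n_symbols * avg_code_len = 7317 * 9.73 = 71194.41 bits
ratio = original_size / compressed_size = 234144 / 71194.41 = 3.2888

Compression ratio = 3.2888


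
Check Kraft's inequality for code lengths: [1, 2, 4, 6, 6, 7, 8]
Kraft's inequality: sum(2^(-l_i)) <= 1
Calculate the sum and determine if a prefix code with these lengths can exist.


Sum = 2^(-1) + 2^(-2) + 2^(-4) + 2^(-6) + 2^(-6) + 2^(-7) + 2^(-8)
    = 0.5 + 0.25 + 0.0625 + 0.015625 + 0.015625 + 0.0078125 + 0.00390625
    = 219/256 = 0.85546875
Since 0.85546875 <= 1, Kraft's inequality IS satisfied.
A prefix code with these lengths CAN exist.

Kraft sum = 0.85546875. Satisfied.


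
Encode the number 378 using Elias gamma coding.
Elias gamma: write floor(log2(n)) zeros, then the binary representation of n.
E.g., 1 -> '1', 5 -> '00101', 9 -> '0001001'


num_bits = floor(log2(378)) + 1 = 9
leading_zeros = num_bits - 1 = 8
binary(378) = 101111010

Elias gamma(378) = '00000000' + '101111010' = 00000000101111010 (17 bits)


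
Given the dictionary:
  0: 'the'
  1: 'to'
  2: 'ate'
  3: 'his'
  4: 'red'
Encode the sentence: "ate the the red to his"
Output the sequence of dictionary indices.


Look up each word in the dictionary:
  'ate' -> 2
  'the' -> 0
  'the' -> 0
  'red' -> 4
  'to' -> 1
  'his' -> 3

Encoded: [2, 0, 0, 4, 1, 3]


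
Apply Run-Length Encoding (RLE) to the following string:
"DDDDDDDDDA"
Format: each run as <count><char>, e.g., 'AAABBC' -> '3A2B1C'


Scanning runs left to right:
  i=0: run of 'D' x 9 -> '9D'
  i=9: run of 'A' x 1 -> '1A'

RLE = 9D1A


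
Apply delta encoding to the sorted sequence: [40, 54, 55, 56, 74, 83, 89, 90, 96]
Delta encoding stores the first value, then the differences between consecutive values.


First value: 40
Deltas:
  54 - 40 = 14
  55 - 54 = 1
  56 - 55 = 1
  74 - 56 = 18
  83 - 74 = 9
  89 - 83 = 6
  90 - 89 = 1
  96 - 90 = 6


Delta encoded: [40, 14, 1, 1, 18, 9, 6, 1, 6]


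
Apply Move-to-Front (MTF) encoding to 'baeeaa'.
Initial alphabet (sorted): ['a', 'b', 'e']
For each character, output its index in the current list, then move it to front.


MTF encoding:
'b': index 1 in ['a', 'b', 'e'] -> ['b', 'a', 'e']
'a': index 1 in ['b', 'a', 'e'] -> ['a', 'b', 'e']
'e': index 2 in ['a', 'b', 'e'] -> ['e', 'a', 'b']
'e': index 0 in ['e', 'a', 'b'] -> ['e', 'a', 'b']
'a': index 1 in ['e', 'a', 'b'] -> ['a', 'e', 'b']
'a': index 0 in ['a', 'e', 'b'] -> ['a', 'e', 'b']


Output: [1, 1, 2, 0, 1, 0]


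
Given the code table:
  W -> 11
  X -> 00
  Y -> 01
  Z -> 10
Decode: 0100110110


Decoding:
01 -> Y
00 -> X
11 -> W
01 -> Y
10 -> Z


Result: YXWYZ


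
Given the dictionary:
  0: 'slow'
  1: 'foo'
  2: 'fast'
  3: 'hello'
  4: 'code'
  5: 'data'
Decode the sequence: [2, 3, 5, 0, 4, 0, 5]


Look up each index in the dictionary:
  2 -> 'fast'
  3 -> 'hello'
  5 -> 'data'
  0 -> 'slow'
  4 -> 'code'
  0 -> 'slow'
  5 -> 'data'

Decoded: "fast hello data slow code slow data"


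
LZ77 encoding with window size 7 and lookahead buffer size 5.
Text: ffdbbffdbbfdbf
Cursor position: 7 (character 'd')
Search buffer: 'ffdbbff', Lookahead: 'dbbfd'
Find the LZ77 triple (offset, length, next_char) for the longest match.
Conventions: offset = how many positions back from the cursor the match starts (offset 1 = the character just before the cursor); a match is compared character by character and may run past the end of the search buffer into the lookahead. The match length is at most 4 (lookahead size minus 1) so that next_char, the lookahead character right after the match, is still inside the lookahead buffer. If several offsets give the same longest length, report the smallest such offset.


Try each offset into the search buffer:
  offset=1 (pos 6, char 'f'): match length 0
  offset=2 (pos 5, char 'f'): match length 0
  offset=3 (pos 4, char 'b'): match length 0
  offset=4 (pos 3, char 'b'): match length 0
  offset=5 (pos 2, char 'd'): match length 4
  offset=6 (pos 1, char 'f'): match length 0
  offset=7 (pos 0, char 'f'): match length 0
Longest match has length 4 at offset 5.
next_char = character at position 7 + 4 = 11 -> 'd'

Best match: offset=5, length=4 (matching 'dbbf' starting at position 2)
LZ77 triple: (5, 4, 'd')


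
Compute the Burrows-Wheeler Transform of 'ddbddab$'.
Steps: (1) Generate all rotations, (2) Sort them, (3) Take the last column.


Rotations (sorted):
  0: $ddbddab -> last char: b
  1: ab$ddbdd -> last char: d
  2: b$ddbdda -> last char: a
  3: bddab$dd -> last char: d
  4: dab$ddbd -> last char: d
  5: dbddab$d -> last char: d
  6: ddab$ddb -> last char: b
  7: ddbddab$ -> last char: $


BWT = bdadddb$


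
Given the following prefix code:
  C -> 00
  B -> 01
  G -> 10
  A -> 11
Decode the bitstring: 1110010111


Decoding step by step:
Bits 11 -> A
Bits 10 -> G
Bits 01 -> B
Bits 01 -> B
Bits 11 -> A


Decoded message: AGBBA


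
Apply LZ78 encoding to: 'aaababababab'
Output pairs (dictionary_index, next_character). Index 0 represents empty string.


LZ78 encoding steps:
Dictionary: {0: ''}
Step 1: w='' (idx 0), next='a' -> output (0, 'a'), add 'a' as idx 1
Step 2: w='a' (idx 1), next='a' -> output (1, 'a'), add 'aa' as idx 2
Step 3: w='' (idx 0), next='b' -> output (0, 'b'), add 'b' as idx 3
Step 4: w='a' (idx 1), next='b' -> output (1, 'b'), add 'ab' as idx 4
Step 5: w='ab' (idx 4), next='a' -> output (4, 'a'), add 'aba' as idx 5
Step 6: w='b' (idx 3), next='a' -> output (3, 'a'), add 'ba' as idx 6
Step 7: w='b' (idx 3), end of input -> output (3, '')


Encoded: [(0, 'a'), (1, 'a'), (0, 'b'), (1, 'b'), (4, 'a'), (3, 'a'), (3, '')]


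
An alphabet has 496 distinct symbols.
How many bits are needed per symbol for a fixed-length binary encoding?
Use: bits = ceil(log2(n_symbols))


log2(496) = 8.9542
Bracket: 2^8 = 256 < 496 <= 2^9 = 512
So ceil(log2(496)) = 9

bits = ceil(log2(496)) = ceil(8.9542) = 9 bits


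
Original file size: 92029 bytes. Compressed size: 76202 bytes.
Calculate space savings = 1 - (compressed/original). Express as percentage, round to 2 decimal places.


ratio = compressed/original = 76202/92029 = 0.828022
savings = 1 - ratio = 1 - 0.828022 = 0.171978
as a percentage: 0.171978 * 100 = 17.2%

Space savings = 1 - 76202/92029 = 17.2%


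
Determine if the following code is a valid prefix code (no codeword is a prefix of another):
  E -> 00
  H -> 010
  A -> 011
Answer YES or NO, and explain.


Checking each pair (does one codeword prefix another?):
  E='00' vs H='010': no prefix
  E='00' vs A='011': no prefix
  H='010' vs E='00': no prefix
  H='010' vs A='011': no prefix
  A='011' vs E='00': no prefix
  A='011' vs H='010': no prefix
No violation found over all pairs.

YES -- this is a valid prefix code. No codeword is a prefix of any other codeword.


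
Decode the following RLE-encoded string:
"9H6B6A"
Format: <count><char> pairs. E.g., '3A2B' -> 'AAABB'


Expanding each <count><char> pair:
  9H -> 'HHHHHHHHH'
  6B -> 'BBBBBB'
  6A -> 'AAAAAA'

Decoded = HHHHHHHHHBBBBBBAAAAAA


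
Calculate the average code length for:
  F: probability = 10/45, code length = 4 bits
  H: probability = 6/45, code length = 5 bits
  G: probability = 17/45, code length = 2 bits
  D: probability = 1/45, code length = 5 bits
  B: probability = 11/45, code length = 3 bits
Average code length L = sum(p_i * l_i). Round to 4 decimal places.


Weighted contributions p_i * l_i:
  F: (10/45) * 4 = 40/45
  H: (6/45) * 5 = 30/45
  G: (17/45) * 2 = 34/45
  D: (1/45) * 5 = 5/45
  B: (11/45) * 3 = 33/45
Sum = (40 + 30 + 34 + 5 + 33)/45 = 142/45

L = 142/45 = 3.1556 bits/symbol


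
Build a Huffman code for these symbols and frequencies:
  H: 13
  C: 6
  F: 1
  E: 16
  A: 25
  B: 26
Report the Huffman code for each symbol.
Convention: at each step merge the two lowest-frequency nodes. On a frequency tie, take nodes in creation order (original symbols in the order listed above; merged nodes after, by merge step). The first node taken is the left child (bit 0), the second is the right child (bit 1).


Huffman tree construction:
Step 1: Merge F(1) + C(6) = 7
Step 2: Merge (F+C)(7) + H(13) = 20
Step 3: Merge E(16) + ((F+C)+H)(20) = 36
Step 4: Merge A(25) + B(26) = 51
Step 5: Merge (E+((F+C)+H))(36) + (A+B)(51) = 87
Read each symbol's code off the tree from the root (left child = 0, right child = 1).

Codes:
  H: 011 (length 3)
  C: 0101 (length 4)
  F: 0100 (length 4)
  E: 00 (length 2)
  A: 10 (length 2)
  B: 11 (length 2)
Average code length: 201/87 = 2.3103 bits/symbol


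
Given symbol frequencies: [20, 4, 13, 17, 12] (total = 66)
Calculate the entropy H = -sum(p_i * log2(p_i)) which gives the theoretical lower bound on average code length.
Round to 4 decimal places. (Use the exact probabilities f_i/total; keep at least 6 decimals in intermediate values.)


Per-symbol terms -p_i * log2(p_i) with p_i = f_i/66:
  p = 20/66 = 0.303030: log2(p) = -1.722466, -p*log2(p) = 0.521959
  p = 4/66 = 0.060606: log2(p) = -4.044394, -p*log2(p) = 0.245115
  p = 13/66 = 0.196970: log2(p) = -2.343954, -p*log2(p) = 0.461688
  p = 17/66 = 0.257576: log2(p) = -1.956931, -p*log2(p) = 0.504058
  p = 12/66 = 0.181818: log2(p) = -2.459432, -p*log2(p) = 0.447169
H = 0.521959 + 0.245115 + 0.461688 + 0.504058 + 0.447169 = 2.179989

H = 2.18 bits/symbol


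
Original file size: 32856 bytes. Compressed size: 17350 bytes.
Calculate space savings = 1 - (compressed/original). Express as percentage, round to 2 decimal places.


ratio = compressed/original = 17350/32856 = 0.528062
savings = 1 - ratio = 1 - 0.528062 = 0.471938
as a percentage: 0.471938 * 100 = 47.19%

Space savings = 1 - 17350/32856 = 47.19%


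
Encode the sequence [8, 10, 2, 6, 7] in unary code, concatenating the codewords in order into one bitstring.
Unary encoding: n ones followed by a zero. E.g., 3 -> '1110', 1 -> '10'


Encode each number as n ones followed by a terminating 0:
  8 -> 111111110 (9 bits)
  10 -> 11111111110 (11 bits)
  2 -> 110 (3 bits)
  6 -> 1111110 (7 bits)
  7 -> 11111110 (8 bits)
Total length = 9 + 11 + 3 + 7 + 8 = 38 bits.

Unary([8, 10, 2, 6, 7]) = 11111111011111111110110111111011111110 (38 bits)


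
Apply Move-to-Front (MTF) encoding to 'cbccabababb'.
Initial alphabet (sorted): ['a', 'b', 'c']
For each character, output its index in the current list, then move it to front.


MTF encoding:
'c': index 2 in ['a', 'b', 'c'] -> ['c', 'a', 'b']
'b': index 2 in ['c', 'a', 'b'] -> ['b', 'c', 'a']
'c': index 1 in ['b', 'c', 'a'] -> ['c', 'b', 'a']
'c': index 0 in ['c', 'b', 'a'] -> ['c', 'b', 'a']
'a': index 2 in ['c', 'b', 'a'] -> ['a', 'c', 'b']
'b': index 2 in ['a', 'c', 'b'] -> ['b', 'a', 'c']
'a': index 1 in ['b', 'a', 'c'] -> ['a', 'b', 'c']
'b': index 1 in ['a', 'b', 'c'] -> ['b', 'a', 'c']
'a': index 1 in ['b', 'a', 'c'] -> ['a', 'b', 'c']
'b': index 1 in ['a', 'b', 'c'] -> ['b', 'a', 'c']
'b': index 0 in ['b', 'a', 'c'] -> ['b', 'a', 'c']


Output: [2, 2, 1, 0, 2, 2, 1, 1, 1, 1, 0]


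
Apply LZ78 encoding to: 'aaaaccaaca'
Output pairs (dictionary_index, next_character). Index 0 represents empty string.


LZ78 encoding steps:
Dictionary: {0: ''}
Step 1: w='' (idx 0), next='a' -> output (0, 'a'), add 'a' as idx 1
Step 2: w='a' (idx 1), next='a' -> output (1, 'a'), add 'aa' as idx 2
Step 3: w='a' (idx 1), next='c' -> output (1, 'c'), add 'ac' as idx 3
Step 4: w='' (idx 0), next='c' -> output (0, 'c'), add 'c' as idx 4
Step 5: w='aa' (idx 2), next='c' -> output (2, 'c'), add 'aac' as idx 5
Step 6: w='a' (idx 1), end of input -> output (1, '')


Encoded: [(0, 'a'), (1, 'a'), (1, 'c'), (0, 'c'), (2, 'c'), (1, '')]


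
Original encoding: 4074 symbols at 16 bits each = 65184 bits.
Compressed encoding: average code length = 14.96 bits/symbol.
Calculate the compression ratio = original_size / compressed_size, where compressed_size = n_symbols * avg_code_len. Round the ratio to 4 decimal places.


original_size = n_symbols * orig_bits = 4074 * 16 = 65184 bits
compressed_size = n_symbols * avg_code_len = 4074 * 14.96 = 60947.04 bits
ratio = original_size / compressed_size = 65184 / 60947.04 = 1.0695

Compression ratio = 1.0695


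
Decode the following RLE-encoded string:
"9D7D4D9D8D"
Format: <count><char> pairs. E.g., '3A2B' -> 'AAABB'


Expanding each <count><char> pair:
  9D -> 'DDDDDDDDD'
  7D -> 'DDDDDDD'
  4D -> 'DDDD'
  9D -> 'DDDDDDDDD'
  8D -> 'DDDDDDDD'

Decoded = DDDDDDDDDDDDDDDDDDDDDDDDDDDDDDDDDDDDD


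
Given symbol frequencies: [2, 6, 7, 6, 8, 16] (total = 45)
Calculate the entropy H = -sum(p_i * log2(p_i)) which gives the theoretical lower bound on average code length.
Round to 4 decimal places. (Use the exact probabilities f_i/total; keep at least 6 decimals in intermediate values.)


Per-symbol terms -p_i * log2(p_i) with p_i = f_i/45:
  p = 2/45 = 0.044444: log2(p) = -4.491853, -p*log2(p) = 0.199638
  p = 6/45 = 0.133333: log2(p) = -2.906891, -p*log2(p) = 0.387585
  p = 7/45 = 0.155556: log2(p) = -2.684498, -p*log2(p) = 0.417589
  p = 6/45 = 0.133333: log2(p) = -2.906891, -p*log2(p) = 0.387585
  p = 8/45 = 0.177778: log2(p) = -2.491853, -p*log2(p) = 0.442996
  p = 16/45 = 0.355556: log2(p) = -1.491853, -p*log2(p) = 0.530437
H = 0.199638 + 0.387585 + 0.417589 + 0.387585 + 0.442996 + 0.530437 = 2.365830

H = 2.3658 bits/symbol


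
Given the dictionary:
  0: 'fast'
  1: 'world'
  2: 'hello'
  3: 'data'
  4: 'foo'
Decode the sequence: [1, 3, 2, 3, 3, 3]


Look up each index in the dictionary:
  1 -> 'world'
  3 -> 'data'
  2 -> 'hello'
  3 -> 'data'
  3 -> 'data'
  3 -> 'data'

Decoded: "world data hello data data data"


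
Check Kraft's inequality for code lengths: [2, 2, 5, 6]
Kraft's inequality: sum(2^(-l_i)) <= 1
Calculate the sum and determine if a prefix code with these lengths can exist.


Sum = 2^(-2) + 2^(-2) + 2^(-5) + 2^(-6)
    = 0.25 + 0.25 + 0.03125 + 0.015625
    = 35/64 = 0.546875
Since 0.546875 <= 1, Kraft's inequality IS satisfied.
A prefix code with these lengths CAN exist.

Kraft sum = 0.546875. Satisfied.


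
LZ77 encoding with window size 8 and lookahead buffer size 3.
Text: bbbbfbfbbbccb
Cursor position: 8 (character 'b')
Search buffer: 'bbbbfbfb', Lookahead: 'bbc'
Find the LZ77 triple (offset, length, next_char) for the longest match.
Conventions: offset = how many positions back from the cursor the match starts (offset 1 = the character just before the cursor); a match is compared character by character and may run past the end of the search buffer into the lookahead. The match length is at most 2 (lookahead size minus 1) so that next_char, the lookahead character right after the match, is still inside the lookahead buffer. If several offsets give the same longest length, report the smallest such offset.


Try each offset into the search buffer:
  offset=1 (pos 7, char 'b'): match length 2
  offset=2 (pos 6, char 'f'): match length 0
  offset=3 (pos 5, char 'b'): match length 1
  offset=4 (pos 4, char 'f'): match length 0
  offset=5 (pos 3, char 'b'): match length 1
  offset=6 (pos 2, char 'b'): match length 2
  offset=7 (pos 1, char 'b'): match length 2
  offset=8 (pos 0, char 'b'): match length 2
Longest match has length 2, found at offsets 1, 6, 7, 8; take the smallest, offset 1.
next_char = character at position 8 + 2 = 10 -> 'c'

Best match: offset=1, length=2 (matching 'bb' starting at position 7)
LZ77 triple: (1, 2, 'c')


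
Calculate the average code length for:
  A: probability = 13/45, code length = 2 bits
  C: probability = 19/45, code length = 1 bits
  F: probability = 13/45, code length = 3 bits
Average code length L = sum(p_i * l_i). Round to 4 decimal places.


Weighted contributions p_i * l_i:
  A: (13/45) * 2 = 26/45
  C: (19/45) * 1 = 19/45
  F: (13/45) * 3 = 39/45
Sum = (26 + 19 + 39)/45 = 84/45

L = 84/45 = 1.8667 bits/symbol


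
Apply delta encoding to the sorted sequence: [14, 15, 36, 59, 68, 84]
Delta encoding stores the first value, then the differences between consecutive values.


First value: 14
Deltas:
  15 - 14 = 1
  36 - 15 = 21
  59 - 36 = 23
  68 - 59 = 9
  84 - 68 = 16


Delta encoded: [14, 1, 21, 23, 9, 16]


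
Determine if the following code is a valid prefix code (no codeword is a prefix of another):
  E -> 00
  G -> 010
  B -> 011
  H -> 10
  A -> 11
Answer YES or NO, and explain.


Checking each pair (does one codeword prefix another?):
  E='00' vs G='010': no prefix
  E='00' vs B='011': no prefix
  E='00' vs H='10': no prefix
  E='00' vs A='11': no prefix
  G='010' vs E='00': no prefix
  G='010' vs B='011': no prefix
  G='010' vs H='10': no prefix
  G='010' vs A='11': no prefix
  B='011' vs E='00': no prefix
  B='011' vs G='010': no prefix
  B='011' vs H='10': no prefix
  B='011' vs A='11': no prefix
  H='10' vs E='00': no prefix
  H='10' vs G='010': no prefix
  H='10' vs B='011': no prefix
  H='10' vs A='11': no prefix
  A='11' vs E='00': no prefix
  A='11' vs G='010': no prefix
  A='11' vs B='011': no prefix
  A='11' vs H='10': no prefix
No violation found over all pairs.

YES -- this is a valid prefix code. No codeword is a prefix of any other codeword.


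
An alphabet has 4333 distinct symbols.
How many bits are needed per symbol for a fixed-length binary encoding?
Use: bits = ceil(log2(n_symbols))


log2(4333) = 12.0812
Bracket: 2^12 = 4096 < 4333 <= 2^13 = 8192
So ceil(log2(4333)) = 13

bits = ceil(log2(4333)) = ceil(12.0812) = 13 bits


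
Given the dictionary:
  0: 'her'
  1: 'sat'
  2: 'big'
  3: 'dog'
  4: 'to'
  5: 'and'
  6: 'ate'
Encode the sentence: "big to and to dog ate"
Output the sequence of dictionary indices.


Look up each word in the dictionary:
  'big' -> 2
  'to' -> 4
  'and' -> 5
  'to' -> 4
  'dog' -> 3
  'ate' -> 6

Encoded: [2, 4, 5, 4, 3, 6]


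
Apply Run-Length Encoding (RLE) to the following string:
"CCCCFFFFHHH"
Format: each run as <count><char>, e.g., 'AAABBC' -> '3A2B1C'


Scanning runs left to right:
  i=0: run of 'C' x 4 -> '4C'
  i=4: run of 'F' x 4 -> '4F'
  i=8: run of 'H' x 3 -> '3H'

RLE = 4C4F3H


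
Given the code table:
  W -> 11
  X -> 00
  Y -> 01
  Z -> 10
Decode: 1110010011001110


Decoding:
11 -> W
10 -> Z
01 -> Y
00 -> X
11 -> W
00 -> X
11 -> W
10 -> Z


Result: WZYXWXWZ


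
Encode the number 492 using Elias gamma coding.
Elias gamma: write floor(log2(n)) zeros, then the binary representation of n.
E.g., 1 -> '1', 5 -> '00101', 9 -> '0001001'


num_bits = floor(log2(492)) + 1 = 9
leading_zeros = num_bits - 1 = 8
binary(492) = 111101100

Elias gamma(492) = '00000000' + '111101100' = 00000000111101100 (17 bits)


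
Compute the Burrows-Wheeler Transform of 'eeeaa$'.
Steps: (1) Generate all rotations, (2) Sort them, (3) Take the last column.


Rotations (sorted):
  0: $eeeaa -> last char: a
  1: a$eeea -> last char: a
  2: aa$eee -> last char: e
  3: eaa$ee -> last char: e
  4: eeaa$e -> last char: e
  5: eeeaa$ -> last char: $


BWT = aaeee$


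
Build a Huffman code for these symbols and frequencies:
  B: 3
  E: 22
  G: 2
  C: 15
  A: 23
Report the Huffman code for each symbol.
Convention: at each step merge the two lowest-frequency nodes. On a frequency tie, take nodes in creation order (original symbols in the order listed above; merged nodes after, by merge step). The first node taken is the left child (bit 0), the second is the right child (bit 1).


Huffman tree construction:
Step 1: Merge G(2) + B(3) = 5
Step 2: Merge (G+B)(5) + C(15) = 20
Step 3: Merge ((G+B)+C)(20) + E(22) = 42
Step 4: Merge A(23) + (((G+B)+C)+E)(42) = 65
Read each symbol's code off the tree from the root (left child = 0, right child = 1).

Codes:
  B: 1001 (length 4)
  E: 11 (length 2)
  G: 1000 (length 4)
  C: 101 (length 3)
  A: 0 (length 1)
Average code length: 132/65 = 2.0308 bits/symbol


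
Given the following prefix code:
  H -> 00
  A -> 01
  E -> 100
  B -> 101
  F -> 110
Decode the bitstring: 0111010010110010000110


Decoding step by step:
Bits 01 -> A
Bits 110 -> F
Bits 100 -> E
Bits 101 -> B
Bits 100 -> E
Bits 100 -> E
Bits 00 -> H
Bits 110 -> F


Decoded message: AFEBEEHF


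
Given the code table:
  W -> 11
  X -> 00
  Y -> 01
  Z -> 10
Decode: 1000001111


Decoding:
10 -> Z
00 -> X
00 -> X
11 -> W
11 -> W


Result: ZXXWW


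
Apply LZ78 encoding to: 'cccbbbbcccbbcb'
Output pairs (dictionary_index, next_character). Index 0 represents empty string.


LZ78 encoding steps:
Dictionary: {0: ''}
Step 1: w='' (idx 0), next='c' -> output (0, 'c'), add 'c' as idx 1
Step 2: w='c' (idx 1), next='c' -> output (1, 'c'), add 'cc' as idx 2
Step 3: w='' (idx 0), next='b' -> output (0, 'b'), add 'b' as idx 3
Step 4: w='b' (idx 3), next='b' -> output (3, 'b'), add 'bb' as idx 4
Step 5: w='b' (idx 3), next='c' -> output (3, 'c'), add 'bc' as idx 5
Step 6: w='cc' (idx 2), next='b' -> output (2, 'b'), add 'ccb' as idx 6
Step 7: w='bc' (idx 5), next='b' -> output (5, 'b'), add 'bcb' as idx 7


Encoded: [(0, 'c'), (1, 'c'), (0, 'b'), (3, 'b'), (3, 'c'), (2, 'b'), (5, 'b')]


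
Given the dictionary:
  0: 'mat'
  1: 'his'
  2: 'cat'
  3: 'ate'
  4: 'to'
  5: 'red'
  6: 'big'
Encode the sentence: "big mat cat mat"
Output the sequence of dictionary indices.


Look up each word in the dictionary:
  'big' -> 6
  'mat' -> 0
  'cat' -> 2
  'mat' -> 0

Encoded: [6, 0, 2, 0]


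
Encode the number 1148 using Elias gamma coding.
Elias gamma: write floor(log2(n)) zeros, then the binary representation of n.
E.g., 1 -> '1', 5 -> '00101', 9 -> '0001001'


num_bits = floor(log2(1148)) + 1 = 11
leading_zeros = num_bits - 1 = 10
binary(1148) = 10001111100

Elias gamma(1148) = '0000000000' + '10001111100' = 000000000010001111100 (21 bits)


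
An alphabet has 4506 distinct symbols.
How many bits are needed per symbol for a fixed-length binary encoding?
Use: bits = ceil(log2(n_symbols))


log2(4506) = 12.1376
Bracket: 2^12 = 4096 < 4506 <= 2^13 = 8192
So ceil(log2(4506)) = 13

bits = ceil(log2(4506)) = ceil(12.1376) = 13 bits


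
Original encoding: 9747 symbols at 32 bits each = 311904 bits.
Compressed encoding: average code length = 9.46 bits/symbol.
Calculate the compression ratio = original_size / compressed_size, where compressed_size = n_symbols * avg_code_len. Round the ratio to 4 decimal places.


original_size = n_symbols * orig_bits = 9747 * 32 = 311904 bits
compressed_size = n_symbols * avg_code_len = 9747 * 9.46 = 92206.62 bits
ratio = original_size / compressed_size = 311904 / 92206.62 = 3.3827

Compression ratio = 3.3827


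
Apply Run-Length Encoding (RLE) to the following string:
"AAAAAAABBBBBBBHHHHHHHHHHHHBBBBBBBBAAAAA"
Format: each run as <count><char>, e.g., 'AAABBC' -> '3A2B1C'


Scanning runs left to right:
  i=0: run of 'A' x 7 -> '7A'
  i=7: run of 'B' x 7 -> '7B'
  i=14: run of 'H' x 12 -> '12H'
  i=26: run of 'B' x 8 -> '8B'
  i=34: run of 'A' x 5 -> '5A'

RLE = 7A7B12H8B5A


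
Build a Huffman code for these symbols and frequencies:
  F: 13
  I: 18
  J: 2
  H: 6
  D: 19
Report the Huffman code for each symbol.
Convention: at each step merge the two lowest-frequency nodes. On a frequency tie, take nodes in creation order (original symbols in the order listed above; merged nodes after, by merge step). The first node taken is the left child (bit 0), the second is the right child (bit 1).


Huffman tree construction:
Step 1: Merge J(2) + H(6) = 8
Step 2: Merge (J+H)(8) + F(13) = 21
Step 3: Merge I(18) + D(19) = 37
Step 4: Merge ((J+H)+F)(21) + (I+D)(37) = 58
Read each symbol's code off the tree from the root (left child = 0, right child = 1).

Codes:
  F: 01 (length 2)
  I: 10 (length 2)
  J: 000 (length 3)
  H: 001 (length 3)
  D: 11 (length 2)
Average code length: 124/58 = 2.1379 bits/symbol


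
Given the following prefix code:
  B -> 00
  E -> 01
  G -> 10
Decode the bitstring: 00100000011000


Decoding step by step:
Bits 00 -> B
Bits 10 -> G
Bits 00 -> B
Bits 00 -> B
Bits 01 -> E
Bits 10 -> G
Bits 00 -> B


Decoded message: BGBBEGB


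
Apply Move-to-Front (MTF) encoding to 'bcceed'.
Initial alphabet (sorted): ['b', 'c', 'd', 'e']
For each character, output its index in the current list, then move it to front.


MTF encoding:
'b': index 0 in ['b', 'c', 'd', 'e'] -> ['b', 'c', 'd', 'e']
'c': index 1 in ['b', 'c', 'd', 'e'] -> ['c', 'b', 'd', 'e']
'c': index 0 in ['c', 'b', 'd', 'e'] -> ['c', 'b', 'd', 'e']
'e': index 3 in ['c', 'b', 'd', 'e'] -> ['e', 'c', 'b', 'd']
'e': index 0 in ['e', 'c', 'b', 'd'] -> ['e', 'c', 'b', 'd']
'd': index 3 in ['e', 'c', 'b', 'd'] -> ['d', 'e', 'c', 'b']


Output: [0, 1, 0, 3, 0, 3]


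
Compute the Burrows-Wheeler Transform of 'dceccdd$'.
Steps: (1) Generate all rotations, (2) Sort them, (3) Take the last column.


Rotations (sorted):
  0: $dceccdd -> last char: d
  1: ccdd$dce -> last char: e
  2: cdd$dcec -> last char: c
  3: ceccdd$d -> last char: d
  4: d$dceccd -> last char: d
  5: dceccdd$ -> last char: $
  6: dd$dcecc -> last char: c
  7: eccdd$dc -> last char: c


BWT = decdd$cc


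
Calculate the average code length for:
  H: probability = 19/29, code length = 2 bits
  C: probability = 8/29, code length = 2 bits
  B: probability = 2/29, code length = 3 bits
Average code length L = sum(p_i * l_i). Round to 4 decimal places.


Weighted contributions p_i * l_i:
  H: (19/29) * 2 = 38/29
  C: (8/29) * 2 = 16/29
  B: (2/29) * 3 = 6/29
Sum = (38 + 16 + 6)/29 = 60/29

L = 60/29 = 2.0690 bits/symbol


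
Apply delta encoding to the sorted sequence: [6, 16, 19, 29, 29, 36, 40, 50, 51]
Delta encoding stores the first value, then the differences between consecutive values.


First value: 6
Deltas:
  16 - 6 = 10
  19 - 16 = 3
  29 - 19 = 10
  29 - 29 = 0
  36 - 29 = 7
  40 - 36 = 4
  50 - 40 = 10
  51 - 50 = 1


Delta encoded: [6, 10, 3, 10, 0, 7, 4, 10, 1]


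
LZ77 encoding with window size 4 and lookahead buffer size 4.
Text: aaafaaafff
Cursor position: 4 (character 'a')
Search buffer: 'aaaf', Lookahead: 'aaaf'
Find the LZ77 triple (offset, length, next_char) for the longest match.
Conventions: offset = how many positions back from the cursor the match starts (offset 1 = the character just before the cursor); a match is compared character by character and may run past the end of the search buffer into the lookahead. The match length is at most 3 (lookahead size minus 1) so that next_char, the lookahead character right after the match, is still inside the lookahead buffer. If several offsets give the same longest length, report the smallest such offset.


Try each offset into the search buffer:
  offset=1 (pos 3, char 'f'): match length 0
  offset=2 (pos 2, char 'a'): match length 1
  offset=3 (pos 1, char 'a'): match length 2
  offset=4 (pos 0, char 'a'): match length 3
Longest match has length 3 at offset 4.
next_char = character at position 4 + 3 = 7 -> 'f'

Best match: offset=4, length=3 (matching 'aaa' starting at position 0)
LZ77 triple: (4, 3, 'f')


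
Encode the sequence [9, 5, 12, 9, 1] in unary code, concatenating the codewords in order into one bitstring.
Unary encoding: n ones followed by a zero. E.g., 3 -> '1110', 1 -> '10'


Encode each number as n ones followed by a terminating 0:
  9 -> 1111111110 (10 bits)
  5 -> 111110 (6 bits)
  12 -> 1111111111110 (13 bits)
  9 -> 1111111110 (10 bits)
  1 -> 10 (2 bits)
Total length = 10 + 6 + 13 + 10 + 2 = 41 bits.

Unary([9, 5, 12, 9, 1]) = 11111111101111101111111111110111111111010 (41 bits)


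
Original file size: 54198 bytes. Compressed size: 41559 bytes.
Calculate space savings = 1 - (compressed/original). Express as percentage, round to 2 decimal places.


ratio = compressed/original = 41559/54198 = 0.7668
savings = 1 - ratio = 1 - 0.7668 = 0.2332
as a percentage: 0.2332 * 100 = 23.32%

Space savings = 1 - 41559/54198 = 23.32%


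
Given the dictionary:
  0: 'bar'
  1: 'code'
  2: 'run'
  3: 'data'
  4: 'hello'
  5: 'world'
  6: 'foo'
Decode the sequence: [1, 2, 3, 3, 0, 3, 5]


Look up each index in the dictionary:
  1 -> 'code'
  2 -> 'run'
  3 -> 'data'
  3 -> 'data'
  0 -> 'bar'
  3 -> 'data'
  5 -> 'world'

Decoded: "code run data data bar data world"


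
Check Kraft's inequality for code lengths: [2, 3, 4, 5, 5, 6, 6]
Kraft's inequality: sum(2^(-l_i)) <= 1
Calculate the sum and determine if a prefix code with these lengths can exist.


Sum = 2^(-2) + 2^(-3) + 2^(-4) + 2^(-5) + 2^(-5) + 2^(-6) + 2^(-6)
    = 0.25 + 0.125 + 0.0625 + 0.03125 + 0.03125 + 0.015625 + 0.015625
    = 34/64 = 0.53125
Since 0.53125 <= 1, Kraft's inequality IS satisfied.
A prefix code with these lengths CAN exist.

Kraft sum = 0.53125. Satisfied.


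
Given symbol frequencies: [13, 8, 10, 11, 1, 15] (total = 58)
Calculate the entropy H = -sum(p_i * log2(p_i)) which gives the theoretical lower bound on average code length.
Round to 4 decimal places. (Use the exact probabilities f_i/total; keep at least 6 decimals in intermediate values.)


Per-symbol terms -p_i * log2(p_i) with p_i = f_i/58:
  p = 13/58 = 0.224138: log2(p) = -2.157541, -p*log2(p) = 0.483587
  p = 8/58 = 0.137931: log2(p) = -2.857981, -p*log2(p) = 0.394204
  p = 10/58 = 0.172414: log2(p) = -2.536053, -p*log2(p) = 0.437251
  p = 11/58 = 0.189655: log2(p) = -2.398549, -p*log2(p) = 0.454897
  p = 1/58 = 0.017241: log2(p) = -5.857981, -p*log2(p) = 0.101000
  p = 15/58 = 0.258621: log2(p) = -1.951090, -p*log2(p) = 0.504592
H = 0.483587 + 0.394204 + 0.437251 + 0.454897 + 0.101000 + 0.504592 = 2.375531

H = 2.3755 bits/symbol
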